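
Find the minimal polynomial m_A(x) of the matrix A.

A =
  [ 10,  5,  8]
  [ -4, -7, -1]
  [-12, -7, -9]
x^3 + 6*x^2 + 12*x + 8

The characteristic polynomial is χ_A(x) = (x + 2)^3, so the eigenvalues are known. The minimal polynomial is
  m_A(x) = Π_λ (x − λ)^{k_λ}
where k_λ is the size of the *largest* Jordan block for λ (equivalently, the smallest k with (A − λI)^k v = 0 for every generalised eigenvector v of λ).

  λ = -2: largest Jordan block has size 3, contributing (x + 2)^3

So m_A(x) = (x + 2)^3 = x^3 + 6*x^2 + 12*x + 8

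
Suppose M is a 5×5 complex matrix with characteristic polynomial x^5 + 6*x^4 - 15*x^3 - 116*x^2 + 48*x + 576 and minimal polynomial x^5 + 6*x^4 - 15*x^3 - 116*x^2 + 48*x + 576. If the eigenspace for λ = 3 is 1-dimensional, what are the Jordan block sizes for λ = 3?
Block sizes for λ = 3: [2]

Step 1 — from the characteristic polynomial, algebraic multiplicity of λ = 3 is 2. From dim ker(M − (3)·I) = 1, there are exactly 1 Jordan blocks for λ = 3.
Step 2 — from the minimal polynomial, the factor (x − 3)^2 tells us the largest block for λ = 3 has size 2.
Step 3 — with total size 2, 1 blocks, and largest block 2, the block sizes (in nonincreasing order) are [2].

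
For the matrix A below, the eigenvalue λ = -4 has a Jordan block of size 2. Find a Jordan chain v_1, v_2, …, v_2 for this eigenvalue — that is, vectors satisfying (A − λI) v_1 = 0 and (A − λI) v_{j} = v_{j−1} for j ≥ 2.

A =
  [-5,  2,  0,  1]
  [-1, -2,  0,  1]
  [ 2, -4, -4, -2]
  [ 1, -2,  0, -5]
A Jordan chain for λ = -4 of length 2:
v_1 = (-1, -1, 2, 1)ᵀ
v_2 = (1, 0, 0, 0)ᵀ

Let N = A − (-4)·I. We want v_2 with N^2 v_2 = 0 but N^1 v_2 ≠ 0; then v_{j-1} := N · v_j for j = 2, …, 2.

Pick v_2 = (1, 0, 0, 0)ᵀ.
Then v_1 = N · v_2 = (-1, -1, 2, 1)ᵀ.

Sanity check: (A − (-4)·I) v_1 = (0, 0, 0, 0)ᵀ = 0. ✓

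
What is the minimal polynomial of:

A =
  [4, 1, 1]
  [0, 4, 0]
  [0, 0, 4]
x^2 - 8*x + 16

The characteristic polynomial is χ_A(x) = (x - 4)^3, so the eigenvalues are known. The minimal polynomial is
  m_A(x) = Π_λ (x − λ)^{k_λ}
where k_λ is the size of the *largest* Jordan block for λ (equivalently, the smallest k with (A − λI)^k v = 0 for every generalised eigenvector v of λ).

  λ = 4: largest Jordan block has size 2, contributing (x − 4)^2

So m_A(x) = (x - 4)^2 = x^2 - 8*x + 16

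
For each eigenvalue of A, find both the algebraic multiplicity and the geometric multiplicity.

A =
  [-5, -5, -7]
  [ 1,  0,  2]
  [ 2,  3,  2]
λ = -1: alg = 3, geom = 1

Step 1 — factor the characteristic polynomial to read off the algebraic multiplicities:
  χ_A(x) = (x + 1)^3

Step 2 — compute geometric multiplicities via the rank-nullity identity g(λ) = n − rank(A − λI):
  rank(A − (-1)·I) = 2, so dim ker(A − (-1)·I) = n − 2 = 1

Summary:
  λ = -1: algebraic multiplicity = 3, geometric multiplicity = 1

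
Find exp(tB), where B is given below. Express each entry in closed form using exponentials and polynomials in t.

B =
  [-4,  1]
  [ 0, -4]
e^{tB} =
  [exp(-4*t), t*exp(-4*t)]
  [0, exp(-4*t)]

Strategy: write B = P · J · P⁻¹ where J is a Jordan canonical form, so e^{tB} = P · e^{tJ} · P⁻¹, and e^{tJ} can be computed block-by-block.

B has Jordan form
J =
  [-4,  1]
  [ 0, -4]
(up to reordering of blocks).

Per-block formulas:
  For a 2×2 Jordan block J_2(-4): exp(t · J_2(-4)) = e^(-4t)·(I + t·N), where N is the 2×2 nilpotent shift.

After assembling e^{tJ} and conjugating by P, we get:

e^{tB} =
  [exp(-4*t), t*exp(-4*t)]
  [0, exp(-4*t)]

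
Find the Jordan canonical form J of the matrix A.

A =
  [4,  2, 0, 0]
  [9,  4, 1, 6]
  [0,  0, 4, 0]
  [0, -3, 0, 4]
J_3(4) ⊕ J_1(4)

The characteristic polynomial is
  det(x·I − A) = x^4 - 16*x^3 + 96*x^2 - 256*x + 256 = (x - 4)^4

Eigenvalues and multiplicities (the geometric multiplicity of λ is n − rank(A − λI), which equals the number of Jordan blocks for λ):
  λ = 4: algebraic multiplicity = 4, geometric multiplicity = 2

Determining the block sizes for each eigenvalue:
  λ = 4: with am = 4 and gm = 2, the partition is not yet determined (e.g. several partitions of 4 into 2 parts exist). Let N = A − (4)·I. Computing rank(N^1) = 2, rank(N^2) = 1, rank(N^3) = 0; the number of blocks of size ≥ j is rank(N^{j−1}) − rank(N^j), giving [2, 1, 1]. So we have 1 block(s) of size 3, 1 block(s) of size 1 → block sizes [3, 1]

Assembling the blocks gives a Jordan form
J =
  [4, 1, 0, 0]
  [0, 4, 1, 0]
  [0, 0, 4, 0]
  [0, 0, 0, 4]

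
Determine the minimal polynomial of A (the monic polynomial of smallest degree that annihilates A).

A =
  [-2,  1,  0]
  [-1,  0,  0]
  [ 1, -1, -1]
x^2 + 2*x + 1

The characteristic polynomial is χ_A(x) = (x + 1)^3, so the eigenvalues are known. The minimal polynomial is
  m_A(x) = Π_λ (x − λ)^{k_λ}
where k_λ is the size of the *largest* Jordan block for λ (equivalently, the smallest k with (A − λI)^k v = 0 for every generalised eigenvector v of λ).

  λ = -1: largest Jordan block has size 2, contributing (x + 1)^2

So m_A(x) = (x + 1)^2 = x^2 + 2*x + 1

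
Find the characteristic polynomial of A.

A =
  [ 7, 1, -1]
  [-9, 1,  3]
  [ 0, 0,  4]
x^3 - 12*x^2 + 48*x - 64

Expanding det(x·I − A) (e.g. by cofactor expansion or by noting that A is similar to its Jordan form J, which has the same characteristic polynomial as A) gives
  χ_A(x) = x^3 - 12*x^2 + 48*x - 64
which factors as (x - 4)^3. The eigenvalues (with algebraic multiplicities) are λ = 4 with multiplicity 3.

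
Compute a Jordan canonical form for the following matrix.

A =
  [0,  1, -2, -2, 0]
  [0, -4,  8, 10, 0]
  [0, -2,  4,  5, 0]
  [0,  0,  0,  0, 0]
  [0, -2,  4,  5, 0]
J_2(0) ⊕ J_2(0) ⊕ J_1(0)

The characteristic polynomial is
  det(x·I − A) = x^5

Eigenvalues and multiplicities (the geometric multiplicity of λ is n − rank(A − λI), which equals the number of Jordan blocks for λ):
  λ = 0: algebraic multiplicity = 5, geometric multiplicity = 3

Determining the block sizes for each eigenvalue:
  λ = 0: with am = 5 and gm = 3, the partition is not yet determined (e.g. several partitions of 5 into 3 parts exist). Let N = A − (0)·I. Computing rank(N^1) = 2, rank(N^2) = 0; the number of blocks of size ≥ j is rank(N^{j−1}) − rank(N^j), giving [3, 2]. So we have 2 block(s) of size 2, 1 block(s) of size 1 → block sizes [2, 2, 1]

Assembling the blocks gives a Jordan form
J =
  [0, 1, 0, 0, 0]
  [0, 0, 0, 0, 0]
  [0, 0, 0, 1, 0]
  [0, 0, 0, 0, 0]
  [0, 0, 0, 0, 0]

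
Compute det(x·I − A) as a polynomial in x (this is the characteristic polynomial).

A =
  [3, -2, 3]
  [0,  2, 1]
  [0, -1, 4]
x^3 - 9*x^2 + 27*x - 27

Expanding det(x·I − A) (e.g. by cofactor expansion or by noting that A is similar to its Jordan form J, which has the same characteristic polynomial as A) gives
  χ_A(x) = x^3 - 9*x^2 + 27*x - 27
which factors as (x - 3)^3. The eigenvalues (with algebraic multiplicities) are λ = 3 with multiplicity 3.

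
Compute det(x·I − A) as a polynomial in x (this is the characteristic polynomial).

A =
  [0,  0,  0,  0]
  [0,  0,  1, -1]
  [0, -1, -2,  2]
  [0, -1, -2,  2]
x^4

Expanding det(x·I − A) (e.g. by cofactor expansion or by noting that A is similar to its Jordan form J, which has the same characteristic polynomial as A) gives
  χ_A(x) = x^4
which factors as x^4. The eigenvalues (with algebraic multiplicities) are λ = 0 with multiplicity 4.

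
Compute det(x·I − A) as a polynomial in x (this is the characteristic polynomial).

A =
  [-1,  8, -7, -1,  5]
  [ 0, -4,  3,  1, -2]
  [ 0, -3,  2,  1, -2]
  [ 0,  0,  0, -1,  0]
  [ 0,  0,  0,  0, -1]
x^5 + 5*x^4 + 10*x^3 + 10*x^2 + 5*x + 1

Expanding det(x·I − A) (e.g. by cofactor expansion or by noting that A is similar to its Jordan form J, which has the same characteristic polynomial as A) gives
  χ_A(x) = x^5 + 5*x^4 + 10*x^3 + 10*x^2 + 5*x + 1
which factors as (x + 1)^5. The eigenvalues (with algebraic multiplicities) are λ = -1 with multiplicity 5.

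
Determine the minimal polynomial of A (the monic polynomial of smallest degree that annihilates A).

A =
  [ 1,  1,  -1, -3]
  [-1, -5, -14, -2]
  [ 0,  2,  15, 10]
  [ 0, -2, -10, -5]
x^4 - 6*x^3 + 5*x^2

The characteristic polynomial is χ_A(x) = x^2*(x - 5)*(x - 1), so the eigenvalues are known. The minimal polynomial is
  m_A(x) = Π_λ (x − λ)^{k_λ}
where k_λ is the size of the *largest* Jordan block for λ (equivalently, the smallest k with (A − λI)^k v = 0 for every generalised eigenvector v of λ).

  λ = 0: largest Jordan block has size 2, contributing (x − 0)^2
  λ = 1: largest Jordan block has size 1, contributing (x − 1)
  λ = 5: largest Jordan block has size 1, contributing (x − 5)

So m_A(x) = x^2*(x - 5)*(x - 1) = x^4 - 6*x^3 + 5*x^2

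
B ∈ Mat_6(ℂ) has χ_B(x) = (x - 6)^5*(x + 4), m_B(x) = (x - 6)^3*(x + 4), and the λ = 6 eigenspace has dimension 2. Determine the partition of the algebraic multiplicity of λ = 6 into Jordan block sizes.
Block sizes for λ = 6: [3, 2]

Step 1 — from the characteristic polynomial, algebraic multiplicity of λ = 6 is 5. From dim ker(B − (6)·I) = 2, there are exactly 2 Jordan blocks for λ = 6.
Step 2 — from the minimal polynomial, the factor (x − 6)^3 tells us the largest block for λ = 6 has size 3.
Step 3 — with total size 5, 2 blocks, and largest block 3, the block sizes (in nonincreasing order) are [3, 2].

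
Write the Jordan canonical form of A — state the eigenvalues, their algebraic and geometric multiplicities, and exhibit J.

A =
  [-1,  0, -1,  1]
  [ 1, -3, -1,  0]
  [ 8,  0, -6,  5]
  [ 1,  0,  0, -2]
J_3(-3) ⊕ J_1(-3)

The characteristic polynomial is
  det(x·I − A) = x^4 + 12*x^3 + 54*x^2 + 108*x + 81 = (x + 3)^4

Eigenvalues and multiplicities (the geometric multiplicity of λ is n − rank(A − λI), which equals the number of Jordan blocks for λ):
  λ = -3: algebraic multiplicity = 4, geometric multiplicity = 2

Determining the block sizes for each eigenvalue:
  λ = -3: with am = 4 and gm = 2, the partition is not yet determined (e.g. several partitions of 4 into 2 parts exist). Let N = A − (-3)·I. Computing rank(N^1) = 2, rank(N^2) = 1, rank(N^3) = 0; the number of blocks of size ≥ j is rank(N^{j−1}) − rank(N^j), giving [2, 1, 1]. So we have 1 block(s) of size 3, 1 block(s) of size 1 → block sizes [3, 1]

Assembling the blocks gives a Jordan form
J =
  [-3,  1,  0,  0]
  [ 0, -3,  1,  0]
  [ 0,  0, -3,  0]
  [ 0,  0,  0, -3]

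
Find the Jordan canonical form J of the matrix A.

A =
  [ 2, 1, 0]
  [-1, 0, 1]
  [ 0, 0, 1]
J_3(1)

The characteristic polynomial is
  det(x·I − A) = x^3 - 3*x^2 + 3*x - 1 = (x - 1)^3

Eigenvalues and multiplicities (the geometric multiplicity of λ is n − rank(A − λI), which equals the number of Jordan blocks for λ):
  λ = 1: algebraic multiplicity = 3, geometric multiplicity = 1

Determining the block sizes for each eigenvalue:
  λ = 1: one block (gm = 1), so the single block has size am = 3 → block sizes [3]

Assembling the blocks gives a Jordan form
J =
  [1, 1, 0]
  [0, 1, 1]
  [0, 0, 1]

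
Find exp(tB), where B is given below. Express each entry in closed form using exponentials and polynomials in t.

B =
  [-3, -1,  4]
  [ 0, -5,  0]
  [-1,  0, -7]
e^{tB} =
  [2*t*exp(-5*t) + exp(-5*t), -t^2*exp(-5*t) - t*exp(-5*t), 4*t*exp(-5*t)]
  [0, exp(-5*t), 0]
  [-t*exp(-5*t), t^2*exp(-5*t)/2, -2*t*exp(-5*t) + exp(-5*t)]

Strategy: write B = P · J · P⁻¹ where J is a Jordan canonical form, so e^{tB} = P · e^{tJ} · P⁻¹, and e^{tJ} can be computed block-by-block.

B has Jordan form
J =
  [-5,  1,  0]
  [ 0, -5,  1]
  [ 0,  0, -5]
(up to reordering of blocks).

Per-block formulas:
  For a 3×3 Jordan block J_3(-5): exp(t · J_3(-5)) = e^(-5t)·(I + t·N + (t^2/2)·N^2), where N is the 3×3 nilpotent shift.

After assembling e^{tJ} and conjugating by P, we get:

e^{tB} =
  [2*t*exp(-5*t) + exp(-5*t), -t^2*exp(-5*t) - t*exp(-5*t), 4*t*exp(-5*t)]
  [0, exp(-5*t), 0]
  [-t*exp(-5*t), t^2*exp(-5*t)/2, -2*t*exp(-5*t) + exp(-5*t)]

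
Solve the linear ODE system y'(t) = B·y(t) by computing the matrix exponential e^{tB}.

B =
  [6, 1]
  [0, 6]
e^{tB} =
  [exp(6*t), t*exp(6*t)]
  [0, exp(6*t)]

Strategy: write B = P · J · P⁻¹ where J is a Jordan canonical form, so e^{tB} = P · e^{tJ} · P⁻¹, and e^{tJ} can be computed block-by-block.

B has Jordan form
J =
  [6, 1]
  [0, 6]
(up to reordering of blocks).

Per-block formulas:
  For a 2×2 Jordan block J_2(6): exp(t · J_2(6)) = e^(6t)·(I + t·N), where N is the 2×2 nilpotent shift.

After assembling e^{tJ} and conjugating by P, we get:

e^{tB} =
  [exp(6*t), t*exp(6*t)]
  [0, exp(6*t)]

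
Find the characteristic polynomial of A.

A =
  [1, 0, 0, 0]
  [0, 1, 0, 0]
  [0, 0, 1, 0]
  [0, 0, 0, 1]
x^4 - 4*x^3 + 6*x^2 - 4*x + 1

Expanding det(x·I − A) (e.g. by cofactor expansion or by noting that A is similar to its Jordan form J, which has the same characteristic polynomial as A) gives
  χ_A(x) = x^4 - 4*x^3 + 6*x^2 - 4*x + 1
which factors as (x - 1)^4. The eigenvalues (with algebraic multiplicities) are λ = 1 with multiplicity 4.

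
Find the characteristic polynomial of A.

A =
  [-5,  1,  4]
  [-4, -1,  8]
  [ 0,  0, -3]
x^3 + 9*x^2 + 27*x + 27

Expanding det(x·I − A) (e.g. by cofactor expansion or by noting that A is similar to its Jordan form J, which has the same characteristic polynomial as A) gives
  χ_A(x) = x^3 + 9*x^2 + 27*x + 27
which factors as (x + 3)^3. The eigenvalues (with algebraic multiplicities) are λ = -3 with multiplicity 3.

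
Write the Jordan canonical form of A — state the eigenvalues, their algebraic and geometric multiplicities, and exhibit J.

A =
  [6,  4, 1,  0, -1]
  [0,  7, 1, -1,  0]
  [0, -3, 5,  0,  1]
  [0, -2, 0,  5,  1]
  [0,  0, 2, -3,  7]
J_3(6) ⊕ J_2(6)

The characteristic polynomial is
  det(x·I − A) = x^5 - 30*x^4 + 360*x^3 - 2160*x^2 + 6480*x - 7776 = (x - 6)^5

Eigenvalues and multiplicities (the geometric multiplicity of λ is n − rank(A − λI), which equals the number of Jordan blocks for λ):
  λ = 6: algebraic multiplicity = 5, geometric multiplicity = 2

Determining the block sizes for each eigenvalue:
  λ = 6: with am = 5 and gm = 2, the partition is not yet determined (e.g. several partitions of 5 into 2 parts exist). Let N = A − (6)·I. Computing rank(N^1) = 3, rank(N^2) = 1, rank(N^3) = 0; the number of blocks of size ≥ j is rank(N^{j−1}) − rank(N^j), giving [2, 2, 1]. So we have 1 block(s) of size 3, 1 block(s) of size 2 → block sizes [3, 2]

Assembling the blocks gives a Jordan form
J =
  [6, 1, 0, 0, 0]
  [0, 6, 1, 0, 0]
  [0, 0, 6, 0, 0]
  [0, 0, 0, 6, 1]
  [0, 0, 0, 0, 6]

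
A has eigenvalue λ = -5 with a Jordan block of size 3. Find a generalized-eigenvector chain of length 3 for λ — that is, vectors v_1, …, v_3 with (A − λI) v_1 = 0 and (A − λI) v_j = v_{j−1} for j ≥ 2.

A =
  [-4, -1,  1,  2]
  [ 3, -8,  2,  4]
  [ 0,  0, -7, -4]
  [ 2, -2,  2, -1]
A Jordan chain for λ = -5 of length 3:
v_1 = (2, 2, -8, 4)ᵀ
v_2 = (1, 3, 0, 2)ᵀ
v_3 = (1, 0, 0, 0)ᵀ

Let N = A − (-5)·I. We want v_3 with N^3 v_3 = 0 but N^2 v_3 ≠ 0; then v_{j-1} := N · v_j for j = 3, …, 2.

Pick v_3 = (1, 0, 0, 0)ᵀ.
Then v_2 = N · v_3 = (1, 3, 0, 2)ᵀ.
Then v_1 = N · v_2 = (2, 2, -8, 4)ᵀ.

Sanity check: (A − (-5)·I) v_1 = (0, 0, 0, 0)ᵀ = 0. ✓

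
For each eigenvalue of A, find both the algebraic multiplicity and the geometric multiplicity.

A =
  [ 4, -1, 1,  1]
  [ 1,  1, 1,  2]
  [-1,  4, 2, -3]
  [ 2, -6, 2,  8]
λ = 3: alg = 1, geom = 1; λ = 4: alg = 3, geom = 2

Step 1 — factor the characteristic polynomial to read off the algebraic multiplicities:
  χ_A(x) = (x - 4)^3*(x - 3)

Step 2 — compute geometric multiplicities via the rank-nullity identity g(λ) = n − rank(A − λI):
  rank(A − (3)·I) = 3, so dim ker(A − (3)·I) = n − 3 = 1
  rank(A − (4)·I) = 2, so dim ker(A − (4)·I) = n − 2 = 2

Summary:
  λ = 3: algebraic multiplicity = 1, geometric multiplicity = 1
  λ = 4: algebraic multiplicity = 3, geometric multiplicity = 2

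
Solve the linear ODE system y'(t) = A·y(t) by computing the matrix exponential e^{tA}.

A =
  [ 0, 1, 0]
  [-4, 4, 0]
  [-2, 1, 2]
e^{tA} =
  [-2*t*exp(2*t) + exp(2*t), t*exp(2*t), 0]
  [-4*t*exp(2*t), 2*t*exp(2*t) + exp(2*t), 0]
  [-2*t*exp(2*t), t*exp(2*t), exp(2*t)]

Strategy: write A = P · J · P⁻¹ where J is a Jordan canonical form, so e^{tA} = P · e^{tJ} · P⁻¹, and e^{tJ} can be computed block-by-block.

A has Jordan form
J =
  [2, 1, 0]
  [0, 2, 0]
  [0, 0, 2]
(up to reordering of blocks).

Per-block formulas:
  For a 2×2 Jordan block J_2(2): exp(t · J_2(2)) = e^(2t)·(I + t·N), where N is the 2×2 nilpotent shift.
  For a 1×1 block at λ = 2: exp(t · [2]) = [e^(2t)].

After assembling e^{tJ} and conjugating by P, we get:

e^{tA} =
  [-2*t*exp(2*t) + exp(2*t), t*exp(2*t), 0]
  [-4*t*exp(2*t), 2*t*exp(2*t) + exp(2*t), 0]
  [-2*t*exp(2*t), t*exp(2*t), exp(2*t)]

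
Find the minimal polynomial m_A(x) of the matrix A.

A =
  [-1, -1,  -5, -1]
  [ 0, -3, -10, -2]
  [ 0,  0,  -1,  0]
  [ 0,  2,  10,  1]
x^2 + 2*x + 1

The characteristic polynomial is χ_A(x) = (x + 1)^4, so the eigenvalues are known. The minimal polynomial is
  m_A(x) = Π_λ (x − λ)^{k_λ}
where k_λ is the size of the *largest* Jordan block for λ (equivalently, the smallest k with (A − λI)^k v = 0 for every generalised eigenvector v of λ).

  λ = -1: largest Jordan block has size 2, contributing (x + 1)^2

So m_A(x) = (x + 1)^2 = x^2 + 2*x + 1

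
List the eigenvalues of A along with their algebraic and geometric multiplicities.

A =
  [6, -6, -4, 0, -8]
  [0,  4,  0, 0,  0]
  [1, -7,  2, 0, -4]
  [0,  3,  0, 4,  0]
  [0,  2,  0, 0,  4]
λ = 4: alg = 5, geom = 3

Step 1 — factor the characteristic polynomial to read off the algebraic multiplicities:
  χ_A(x) = (x - 4)^5

Step 2 — compute geometric multiplicities via the rank-nullity identity g(λ) = n − rank(A − λI):
  rank(A − (4)·I) = 2, so dim ker(A − (4)·I) = n − 2 = 3

Summary:
  λ = 4: algebraic multiplicity = 5, geometric multiplicity = 3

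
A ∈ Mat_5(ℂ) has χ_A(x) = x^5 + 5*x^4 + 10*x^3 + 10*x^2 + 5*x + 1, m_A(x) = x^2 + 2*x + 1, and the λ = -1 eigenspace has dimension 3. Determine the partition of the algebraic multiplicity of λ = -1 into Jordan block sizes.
Block sizes for λ = -1: [2, 2, 1]

Step 1 — from the characteristic polynomial, algebraic multiplicity of λ = -1 is 5. From dim ker(A − (-1)·I) = 3, there are exactly 3 Jordan blocks for λ = -1.
Step 2 — from the minimal polynomial, the factor (x + 1)^2 tells us the largest block for λ = -1 has size 2.
Step 3 — with total size 5, 3 blocks, and largest block 2, the block sizes (in nonincreasing order) are [2, 2, 1].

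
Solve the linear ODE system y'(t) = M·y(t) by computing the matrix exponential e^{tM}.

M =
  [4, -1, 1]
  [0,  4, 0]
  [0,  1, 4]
e^{tM} =
  [exp(4*t), t^2*exp(4*t)/2 - t*exp(4*t), t*exp(4*t)]
  [0, exp(4*t), 0]
  [0, t*exp(4*t), exp(4*t)]

Strategy: write M = P · J · P⁻¹ where J is a Jordan canonical form, so e^{tM} = P · e^{tJ} · P⁻¹, and e^{tJ} can be computed block-by-block.

M has Jordan form
J =
  [4, 1, 0]
  [0, 4, 1]
  [0, 0, 4]
(up to reordering of blocks).

Per-block formulas:
  For a 3×3 Jordan block J_3(4): exp(t · J_3(4)) = e^(4t)·(I + t·N + (t^2/2)·N^2), where N is the 3×3 nilpotent shift.

After assembling e^{tJ} and conjugating by P, we get:

e^{tM} =
  [exp(4*t), t^2*exp(4*t)/2 - t*exp(4*t), t*exp(4*t)]
  [0, exp(4*t), 0]
  [0, t*exp(4*t), exp(4*t)]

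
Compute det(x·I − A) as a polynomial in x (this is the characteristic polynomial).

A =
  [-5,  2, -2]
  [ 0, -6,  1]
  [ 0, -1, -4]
x^3 + 15*x^2 + 75*x + 125

Expanding det(x·I − A) (e.g. by cofactor expansion or by noting that A is similar to its Jordan form J, which has the same characteristic polynomial as A) gives
  χ_A(x) = x^3 + 15*x^2 + 75*x + 125
which factors as (x + 5)^3. The eigenvalues (with algebraic multiplicities) are λ = -5 with multiplicity 3.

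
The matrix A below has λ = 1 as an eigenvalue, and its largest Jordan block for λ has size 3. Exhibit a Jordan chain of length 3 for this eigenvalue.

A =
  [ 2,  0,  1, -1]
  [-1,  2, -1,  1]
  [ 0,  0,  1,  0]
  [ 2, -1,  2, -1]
A Jordan chain for λ = 1 of length 3:
v_1 = (-1, 0, 0, -1)ᵀ
v_2 = (1, -1, 0, 2)ᵀ
v_3 = (1, 0, 0, 0)ᵀ

Let N = A − (1)·I. We want v_3 with N^3 v_3 = 0 but N^2 v_3 ≠ 0; then v_{j-1} := N · v_j for j = 3, …, 2.

Pick v_3 = (1, 0, 0, 0)ᵀ.
Then v_2 = N · v_3 = (1, -1, 0, 2)ᵀ.
Then v_1 = N · v_2 = (-1, 0, 0, -1)ᵀ.

Sanity check: (A − (1)·I) v_1 = (0, 0, 0, 0)ᵀ = 0. ✓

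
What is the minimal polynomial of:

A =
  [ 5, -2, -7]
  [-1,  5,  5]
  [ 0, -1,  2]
x^3 - 12*x^2 + 48*x - 64

The characteristic polynomial is χ_A(x) = (x - 4)^3, so the eigenvalues are known. The minimal polynomial is
  m_A(x) = Π_λ (x − λ)^{k_λ}
where k_λ is the size of the *largest* Jordan block for λ (equivalently, the smallest k with (A − λI)^k v = 0 for every generalised eigenvector v of λ).

  λ = 4: largest Jordan block has size 3, contributing (x − 4)^3

So m_A(x) = (x - 4)^3 = x^3 - 12*x^2 + 48*x - 64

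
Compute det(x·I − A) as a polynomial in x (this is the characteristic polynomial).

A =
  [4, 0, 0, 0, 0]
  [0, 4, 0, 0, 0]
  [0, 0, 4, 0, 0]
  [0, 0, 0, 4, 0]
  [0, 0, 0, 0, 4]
x^5 - 20*x^4 + 160*x^3 - 640*x^2 + 1280*x - 1024

Expanding det(x·I − A) (e.g. by cofactor expansion or by noting that A is similar to its Jordan form J, which has the same characteristic polynomial as A) gives
  χ_A(x) = x^5 - 20*x^4 + 160*x^3 - 640*x^2 + 1280*x - 1024
which factors as (x - 4)^5. The eigenvalues (with algebraic multiplicities) are λ = 4 with multiplicity 5.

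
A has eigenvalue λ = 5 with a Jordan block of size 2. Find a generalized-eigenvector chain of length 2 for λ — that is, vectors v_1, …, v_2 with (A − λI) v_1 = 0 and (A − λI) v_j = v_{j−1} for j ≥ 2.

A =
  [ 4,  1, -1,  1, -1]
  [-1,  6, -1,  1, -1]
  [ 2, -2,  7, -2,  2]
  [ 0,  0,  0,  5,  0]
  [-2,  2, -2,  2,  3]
A Jordan chain for λ = 5 of length 2:
v_1 = (-1, -1, 2, 0, -2)ᵀ
v_2 = (1, 0, 0, 0, 0)ᵀ

Let N = A − (5)·I. We want v_2 with N^2 v_2 = 0 but N^1 v_2 ≠ 0; then v_{j-1} := N · v_j for j = 2, …, 2.

Pick v_2 = (1, 0, 0, 0, 0)ᵀ.
Then v_1 = N · v_2 = (-1, -1, 2, 0, -2)ᵀ.

Sanity check: (A − (5)·I) v_1 = (0, 0, 0, 0, 0)ᵀ = 0. ✓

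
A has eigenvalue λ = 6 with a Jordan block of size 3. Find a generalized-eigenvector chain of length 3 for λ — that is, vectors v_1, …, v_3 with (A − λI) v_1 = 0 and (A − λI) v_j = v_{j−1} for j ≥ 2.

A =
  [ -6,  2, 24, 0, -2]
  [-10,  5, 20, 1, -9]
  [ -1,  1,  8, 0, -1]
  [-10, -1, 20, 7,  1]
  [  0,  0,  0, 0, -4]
A Jordan chain for λ = 6 of length 3:
v_1 = (-2, 0, -1, 0, 0)ᵀ
v_2 = (2, -1, 1, -1, 0)ᵀ
v_3 = (0, 1, 0, 0, 0)ᵀ

Let N = A − (6)·I. We want v_3 with N^3 v_3 = 0 but N^2 v_3 ≠ 0; then v_{j-1} := N · v_j for j = 3, …, 2.

Pick v_3 = (0, 1, 0, 0, 0)ᵀ.
Then v_2 = N · v_3 = (2, -1, 1, -1, 0)ᵀ.
Then v_1 = N · v_2 = (-2, 0, -1, 0, 0)ᵀ.

Sanity check: (A − (6)·I) v_1 = (0, 0, 0, 0, 0)ᵀ = 0. ✓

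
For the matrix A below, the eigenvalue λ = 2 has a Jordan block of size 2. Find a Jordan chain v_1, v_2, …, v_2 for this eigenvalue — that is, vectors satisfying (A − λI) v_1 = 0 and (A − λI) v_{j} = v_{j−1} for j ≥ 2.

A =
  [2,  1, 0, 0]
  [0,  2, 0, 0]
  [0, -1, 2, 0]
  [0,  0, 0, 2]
A Jordan chain for λ = 2 of length 2:
v_1 = (1, 0, -1, 0)ᵀ
v_2 = (0, 1, 0, 0)ᵀ

Let N = A − (2)·I. We want v_2 with N^2 v_2 = 0 but N^1 v_2 ≠ 0; then v_{j-1} := N · v_j for j = 2, …, 2.

Pick v_2 = (0, 1, 0, 0)ᵀ.
Then v_1 = N · v_2 = (1, 0, -1, 0)ᵀ.

Sanity check: (A − (2)·I) v_1 = (0, 0, 0, 0)ᵀ = 0. ✓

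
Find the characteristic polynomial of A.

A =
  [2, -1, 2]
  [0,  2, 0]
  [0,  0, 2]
x^3 - 6*x^2 + 12*x - 8

Expanding det(x·I − A) (e.g. by cofactor expansion or by noting that A is similar to its Jordan form J, which has the same characteristic polynomial as A) gives
  χ_A(x) = x^3 - 6*x^2 + 12*x - 8
which factors as (x - 2)^3. The eigenvalues (with algebraic multiplicities) are λ = 2 with multiplicity 3.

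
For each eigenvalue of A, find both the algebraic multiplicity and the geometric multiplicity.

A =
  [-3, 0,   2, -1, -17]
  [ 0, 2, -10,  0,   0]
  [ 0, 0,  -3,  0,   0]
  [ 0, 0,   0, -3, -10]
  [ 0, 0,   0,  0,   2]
λ = -3: alg = 3, geom = 2; λ = 2: alg = 2, geom = 2

Step 1 — factor the characteristic polynomial to read off the algebraic multiplicities:
  χ_A(x) = (x - 2)^2*(x + 3)^3

Step 2 — compute geometric multiplicities via the rank-nullity identity g(λ) = n − rank(A − λI):
  rank(A − (-3)·I) = 3, so dim ker(A − (-3)·I) = n − 3 = 2
  rank(A − (2)·I) = 3, so dim ker(A − (2)·I) = n − 3 = 2

Summary:
  λ = -3: algebraic multiplicity = 3, geometric multiplicity = 2
  λ = 2: algebraic multiplicity = 2, geometric multiplicity = 2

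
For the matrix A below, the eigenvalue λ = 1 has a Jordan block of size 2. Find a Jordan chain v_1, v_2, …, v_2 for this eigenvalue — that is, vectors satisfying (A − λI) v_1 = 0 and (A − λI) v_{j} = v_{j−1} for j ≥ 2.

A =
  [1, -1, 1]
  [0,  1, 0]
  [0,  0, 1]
A Jordan chain for λ = 1 of length 2:
v_1 = (-1, 0, 0)ᵀ
v_2 = (0, 1, 0)ᵀ

Let N = A − (1)·I. We want v_2 with N^2 v_2 = 0 but N^1 v_2 ≠ 0; then v_{j-1} := N · v_j for j = 2, …, 2.

Pick v_2 = (0, 1, 0)ᵀ.
Then v_1 = N · v_2 = (-1, 0, 0)ᵀ.

Sanity check: (A − (1)·I) v_1 = (0, 0, 0)ᵀ = 0. ✓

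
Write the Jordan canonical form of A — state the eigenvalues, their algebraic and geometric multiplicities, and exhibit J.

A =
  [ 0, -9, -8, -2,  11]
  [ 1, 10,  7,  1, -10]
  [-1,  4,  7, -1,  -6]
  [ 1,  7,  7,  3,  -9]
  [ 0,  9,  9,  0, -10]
J_3(2) ⊕ J_2(2)

The characteristic polynomial is
  det(x·I − A) = x^5 - 10*x^4 + 40*x^3 - 80*x^2 + 80*x - 32 = (x - 2)^5

Eigenvalues and multiplicities (the geometric multiplicity of λ is n − rank(A − λI), which equals the number of Jordan blocks for λ):
  λ = 2: algebraic multiplicity = 5, geometric multiplicity = 2

Determining the block sizes for each eigenvalue:
  λ = 2: with am = 5 and gm = 2, the partition is not yet determined (e.g. several partitions of 5 into 2 parts exist). Let N = A − (2)·I. Computing rank(N^1) = 3, rank(N^2) = 1, rank(N^3) = 0; the number of blocks of size ≥ j is rank(N^{j−1}) − rank(N^j), giving [2, 2, 1]. So we have 1 block(s) of size 3, 1 block(s) of size 2 → block sizes [3, 2]

Assembling the blocks gives a Jordan form
J =
  [2, 1, 0, 0, 0]
  [0, 2, 1, 0, 0]
  [0, 0, 2, 0, 0]
  [0, 0, 0, 2, 1]
  [0, 0, 0, 0, 2]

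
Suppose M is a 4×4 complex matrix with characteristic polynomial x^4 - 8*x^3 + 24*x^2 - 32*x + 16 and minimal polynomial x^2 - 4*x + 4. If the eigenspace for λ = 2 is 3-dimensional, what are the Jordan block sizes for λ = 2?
Block sizes for λ = 2: [2, 1, 1]

Step 1 — from the characteristic polynomial, algebraic multiplicity of λ = 2 is 4. From dim ker(M − (2)·I) = 3, there are exactly 3 Jordan blocks for λ = 2.
Step 2 — from the minimal polynomial, the factor (x − 2)^2 tells us the largest block for λ = 2 has size 2.
Step 3 — with total size 4, 3 blocks, and largest block 2, the block sizes (in nonincreasing order) are [2, 1, 1].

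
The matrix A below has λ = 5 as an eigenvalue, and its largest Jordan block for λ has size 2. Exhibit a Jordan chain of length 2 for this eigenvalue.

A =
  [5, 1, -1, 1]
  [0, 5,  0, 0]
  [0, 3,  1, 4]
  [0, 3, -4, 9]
A Jordan chain for λ = 5 of length 2:
v_1 = (1, 0, 3, 3)ᵀ
v_2 = (0, 1, 0, 0)ᵀ

Let N = A − (5)·I. We want v_2 with N^2 v_2 = 0 but N^1 v_2 ≠ 0; then v_{j-1} := N · v_j for j = 2, …, 2.

Pick v_2 = (0, 1, 0, 0)ᵀ.
Then v_1 = N · v_2 = (1, 0, 3, 3)ᵀ.

Sanity check: (A − (5)·I) v_1 = (0, 0, 0, 0)ᵀ = 0. ✓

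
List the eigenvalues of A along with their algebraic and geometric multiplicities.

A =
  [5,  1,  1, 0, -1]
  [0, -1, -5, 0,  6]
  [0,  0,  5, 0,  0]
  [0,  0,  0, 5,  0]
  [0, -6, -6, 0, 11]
λ = 5: alg = 5, geom = 3

Step 1 — factor the characteristic polynomial to read off the algebraic multiplicities:
  χ_A(x) = (x - 5)^5

Step 2 — compute geometric multiplicities via the rank-nullity identity g(λ) = n − rank(A − λI):
  rank(A − (5)·I) = 2, so dim ker(A − (5)·I) = n − 2 = 3

Summary:
  λ = 5: algebraic multiplicity = 5, geometric multiplicity = 3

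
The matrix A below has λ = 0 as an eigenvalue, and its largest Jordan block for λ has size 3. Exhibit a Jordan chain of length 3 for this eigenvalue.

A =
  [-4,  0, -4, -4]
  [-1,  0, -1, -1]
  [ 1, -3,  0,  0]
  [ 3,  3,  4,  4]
A Jordan chain for λ = 0 of length 3:
v_1 = (0, 0, -1, 1)ᵀ
v_2 = (-4, -1, 1, 3)ᵀ
v_3 = (1, 0, 0, 0)ᵀ

Let N = A − (0)·I. We want v_3 with N^3 v_3 = 0 but N^2 v_3 ≠ 0; then v_{j-1} := N · v_j for j = 3, …, 2.

Pick v_3 = (1, 0, 0, 0)ᵀ.
Then v_2 = N · v_3 = (-4, -1, 1, 3)ᵀ.
Then v_1 = N · v_2 = (0, 0, -1, 1)ᵀ.

Sanity check: (A − (0)·I) v_1 = (0, 0, 0, 0)ᵀ = 0. ✓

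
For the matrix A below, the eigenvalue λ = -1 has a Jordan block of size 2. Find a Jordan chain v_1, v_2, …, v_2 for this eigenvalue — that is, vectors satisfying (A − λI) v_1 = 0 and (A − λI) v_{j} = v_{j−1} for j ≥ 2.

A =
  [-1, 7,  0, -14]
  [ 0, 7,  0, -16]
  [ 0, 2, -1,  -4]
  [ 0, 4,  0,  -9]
A Jordan chain for λ = -1 of length 2:
v_1 = (7, 8, 2, 4)ᵀ
v_2 = (0, 1, 0, 0)ᵀ

Let N = A − (-1)·I. We want v_2 with N^2 v_2 = 0 but N^1 v_2 ≠ 0; then v_{j-1} := N · v_j for j = 2, …, 2.

Pick v_2 = (0, 1, 0, 0)ᵀ.
Then v_1 = N · v_2 = (7, 8, 2, 4)ᵀ.

Sanity check: (A − (-1)·I) v_1 = (0, 0, 0, 0)ᵀ = 0. ✓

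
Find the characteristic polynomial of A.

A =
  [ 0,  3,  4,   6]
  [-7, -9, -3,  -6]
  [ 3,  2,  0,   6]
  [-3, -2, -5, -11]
x^4 + 20*x^3 + 150*x^2 + 500*x + 625

Expanding det(x·I − A) (e.g. by cofactor expansion or by noting that A is similar to its Jordan form J, which has the same characteristic polynomial as A) gives
  χ_A(x) = x^4 + 20*x^3 + 150*x^2 + 500*x + 625
which factors as (x + 5)^4. The eigenvalues (with algebraic multiplicities) are λ = -5 with multiplicity 4.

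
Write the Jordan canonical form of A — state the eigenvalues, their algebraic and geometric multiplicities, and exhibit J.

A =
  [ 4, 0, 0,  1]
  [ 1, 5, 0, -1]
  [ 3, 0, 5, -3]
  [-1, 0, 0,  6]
J_2(5) ⊕ J_1(5) ⊕ J_1(5)

The characteristic polynomial is
  det(x·I − A) = x^4 - 20*x^3 + 150*x^2 - 500*x + 625 = (x - 5)^4

Eigenvalues and multiplicities (the geometric multiplicity of λ is n − rank(A − λI), which equals the number of Jordan blocks for λ):
  λ = 5: algebraic multiplicity = 4, geometric multiplicity = 3

Determining the block sizes for each eigenvalue:
  λ = 5: 3 blocks summing to 4 forces exactly one block of size 2 and the rest size 1 → block sizes [2, 1, 1]

Assembling the blocks gives a Jordan form
J =
  [5, 1, 0, 0]
  [0, 5, 0, 0]
  [0, 0, 5, 0]
  [0, 0, 0, 5]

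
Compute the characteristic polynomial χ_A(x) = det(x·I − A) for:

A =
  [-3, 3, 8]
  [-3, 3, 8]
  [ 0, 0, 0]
x^3

Expanding det(x·I − A) (e.g. by cofactor expansion or by noting that A is similar to its Jordan form J, which has the same characteristic polynomial as A) gives
  χ_A(x) = x^3
which factors as x^3. The eigenvalues (with algebraic multiplicities) are λ = 0 with multiplicity 3.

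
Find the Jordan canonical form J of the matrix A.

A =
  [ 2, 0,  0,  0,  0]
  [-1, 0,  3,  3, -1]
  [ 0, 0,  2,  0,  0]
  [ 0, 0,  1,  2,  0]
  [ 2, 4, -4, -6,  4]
J_3(2) ⊕ J_1(2) ⊕ J_1(2)

The characteristic polynomial is
  det(x·I − A) = x^5 - 10*x^4 + 40*x^3 - 80*x^2 + 80*x - 32 = (x - 2)^5

Eigenvalues and multiplicities (the geometric multiplicity of λ is n − rank(A − λI), which equals the number of Jordan blocks for λ):
  λ = 2: algebraic multiplicity = 5, geometric multiplicity = 3

Determining the block sizes for each eigenvalue:
  λ = 2: with am = 5 and gm = 3, the partition is not yet determined (e.g. several partitions of 5 into 3 parts exist). Let N = A − (2)·I. Computing rank(N^1) = 2, rank(N^2) = 1, rank(N^3) = 0; the number of blocks of size ≥ j is rank(N^{j−1}) − rank(N^j), giving [3, 1, 1]. So we have 1 block(s) of size 3, 2 block(s) of size 1 → block sizes [3, 1, 1]

Assembling the blocks gives a Jordan form
J =
  [2, 1, 0, 0, 0]
  [0, 2, 1, 0, 0]
  [0, 0, 2, 0, 0]
  [0, 0, 0, 2, 0]
  [0, 0, 0, 0, 2]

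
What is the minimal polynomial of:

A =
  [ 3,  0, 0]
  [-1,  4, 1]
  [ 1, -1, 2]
x^2 - 6*x + 9

The characteristic polynomial is χ_A(x) = (x - 3)^3, so the eigenvalues are known. The minimal polynomial is
  m_A(x) = Π_λ (x − λ)^{k_λ}
where k_λ is the size of the *largest* Jordan block for λ (equivalently, the smallest k with (A − λI)^k v = 0 for every generalised eigenvector v of λ).

  λ = 3: largest Jordan block has size 2, contributing (x − 3)^2

So m_A(x) = (x - 3)^2 = x^2 - 6*x + 9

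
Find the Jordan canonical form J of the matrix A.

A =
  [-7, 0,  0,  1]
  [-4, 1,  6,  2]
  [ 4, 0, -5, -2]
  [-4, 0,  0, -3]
J_2(-5) ⊕ J_1(-5) ⊕ J_1(1)

The characteristic polynomial is
  det(x·I − A) = x^4 + 14*x^3 + 60*x^2 + 50*x - 125 = (x - 1)*(x + 5)^3

Eigenvalues and multiplicities (the geometric multiplicity of λ is n − rank(A − λI), which equals the number of Jordan blocks for λ):
  λ = -5: algebraic multiplicity = 3, geometric multiplicity = 2
  λ = 1: algebraic multiplicity = 1, geometric multiplicity = 1

Determining the block sizes for each eigenvalue:
  λ = -5: 2 blocks summing to 3 forces exactly one block of size 2 and the rest size 1 → block sizes [2, 1]
  λ = 1: one block (gm = 1), so the single block has size am = 1 → block sizes [1]

Assembling the blocks gives a Jordan form
J =
  [-5,  1,  0, 0]
  [ 0, -5,  0, 0]
  [ 0,  0, -5, 0]
  [ 0,  0,  0, 1]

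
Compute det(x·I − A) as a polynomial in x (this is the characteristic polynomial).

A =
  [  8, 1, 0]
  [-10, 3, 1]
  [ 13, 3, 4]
x^3 - 15*x^2 + 75*x - 125

Expanding det(x·I − A) (e.g. by cofactor expansion or by noting that A is similar to its Jordan form J, which has the same characteristic polynomial as A) gives
  χ_A(x) = x^3 - 15*x^2 + 75*x - 125
which factors as (x - 5)^3. The eigenvalues (with algebraic multiplicities) are λ = 5 with multiplicity 3.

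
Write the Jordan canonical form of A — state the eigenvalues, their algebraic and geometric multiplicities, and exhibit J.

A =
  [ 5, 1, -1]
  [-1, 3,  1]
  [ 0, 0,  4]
J_2(4) ⊕ J_1(4)

The characteristic polynomial is
  det(x·I − A) = x^3 - 12*x^2 + 48*x - 64 = (x - 4)^3

Eigenvalues and multiplicities (the geometric multiplicity of λ is n − rank(A − λI), which equals the number of Jordan blocks for λ):
  λ = 4: algebraic multiplicity = 3, geometric multiplicity = 2

Determining the block sizes for each eigenvalue:
  λ = 4: 2 blocks summing to 3 forces exactly one block of size 2 and the rest size 1 → block sizes [2, 1]

Assembling the blocks gives a Jordan form
J =
  [4, 1, 0]
  [0, 4, 0]
  [0, 0, 4]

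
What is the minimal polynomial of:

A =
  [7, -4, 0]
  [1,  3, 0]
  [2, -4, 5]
x^2 - 10*x + 25

The characteristic polynomial is χ_A(x) = (x - 5)^3, so the eigenvalues are known. The minimal polynomial is
  m_A(x) = Π_λ (x − λ)^{k_λ}
where k_λ is the size of the *largest* Jordan block for λ (equivalently, the smallest k with (A − λI)^k v = 0 for every generalised eigenvector v of λ).

  λ = 5: largest Jordan block has size 2, contributing (x − 5)^2

So m_A(x) = (x - 5)^2 = x^2 - 10*x + 25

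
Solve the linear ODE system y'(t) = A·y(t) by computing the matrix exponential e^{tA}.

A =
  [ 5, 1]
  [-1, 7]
e^{tA} =
  [-t*exp(6*t) + exp(6*t), t*exp(6*t)]
  [-t*exp(6*t), t*exp(6*t) + exp(6*t)]

Strategy: write A = P · J · P⁻¹ where J is a Jordan canonical form, so e^{tA} = P · e^{tJ} · P⁻¹, and e^{tJ} can be computed block-by-block.

A has Jordan form
J =
  [6, 1]
  [0, 6]
(up to reordering of blocks).

Per-block formulas:
  For a 2×2 Jordan block J_2(6): exp(t · J_2(6)) = e^(6t)·(I + t·N), where N is the 2×2 nilpotent shift.

After assembling e^{tJ} and conjugating by P, we get:

e^{tA} =
  [-t*exp(6*t) + exp(6*t), t*exp(6*t)]
  [-t*exp(6*t), t*exp(6*t) + exp(6*t)]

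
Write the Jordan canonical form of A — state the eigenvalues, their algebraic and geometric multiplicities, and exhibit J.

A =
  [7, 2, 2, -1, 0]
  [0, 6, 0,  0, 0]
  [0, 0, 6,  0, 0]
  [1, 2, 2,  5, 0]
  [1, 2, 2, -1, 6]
J_2(6) ⊕ J_1(6) ⊕ J_1(6) ⊕ J_1(6)

The characteristic polynomial is
  det(x·I − A) = x^5 - 30*x^4 + 360*x^3 - 2160*x^2 + 6480*x - 7776 = (x - 6)^5

Eigenvalues and multiplicities (the geometric multiplicity of λ is n − rank(A − λI), which equals the number of Jordan blocks for λ):
  λ = 6: algebraic multiplicity = 5, geometric multiplicity = 4

Determining the block sizes for each eigenvalue:
  λ = 6: 4 blocks summing to 5 forces exactly one block of size 2 and the rest size 1 → block sizes [2, 1, 1, 1]

Assembling the blocks gives a Jordan form
J =
  [6, 1, 0, 0, 0]
  [0, 6, 0, 0, 0]
  [0, 0, 6, 0, 0]
  [0, 0, 0, 6, 0]
  [0, 0, 0, 0, 6]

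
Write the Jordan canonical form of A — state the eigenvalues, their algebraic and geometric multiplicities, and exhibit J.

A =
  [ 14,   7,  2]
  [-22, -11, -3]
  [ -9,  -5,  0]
J_3(1)

The characteristic polynomial is
  det(x·I − A) = x^3 - 3*x^2 + 3*x - 1 = (x - 1)^3

Eigenvalues and multiplicities (the geometric multiplicity of λ is n − rank(A − λI), which equals the number of Jordan blocks for λ):
  λ = 1: algebraic multiplicity = 3, geometric multiplicity = 1

Determining the block sizes for each eigenvalue:
  λ = 1: one block (gm = 1), so the single block has size am = 3 → block sizes [3]

Assembling the blocks gives a Jordan form
J =
  [1, 1, 0]
  [0, 1, 1]
  [0, 0, 1]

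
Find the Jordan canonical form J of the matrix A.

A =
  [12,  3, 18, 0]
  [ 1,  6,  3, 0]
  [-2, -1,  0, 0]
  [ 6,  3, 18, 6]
J_3(6) ⊕ J_1(6)

The characteristic polynomial is
  det(x·I − A) = x^4 - 24*x^3 + 216*x^2 - 864*x + 1296 = (x - 6)^4

Eigenvalues and multiplicities (the geometric multiplicity of λ is n − rank(A − λI), which equals the number of Jordan blocks for λ):
  λ = 6: algebraic multiplicity = 4, geometric multiplicity = 2

Determining the block sizes for each eigenvalue:
  λ = 6: with am = 4 and gm = 2, the partition is not yet determined (e.g. several partitions of 4 into 2 parts exist). Let N = A − (6)·I. Computing rank(N^1) = 2, rank(N^2) = 1, rank(N^3) = 0; the number of blocks of size ≥ j is rank(N^{j−1}) − rank(N^j), giving [2, 1, 1]. So we have 1 block(s) of size 3, 1 block(s) of size 1 → block sizes [3, 1]

Assembling the blocks gives a Jordan form
J =
  [6, 1, 0, 0]
  [0, 6, 1, 0]
  [0, 0, 6, 0]
  [0, 0, 0, 6]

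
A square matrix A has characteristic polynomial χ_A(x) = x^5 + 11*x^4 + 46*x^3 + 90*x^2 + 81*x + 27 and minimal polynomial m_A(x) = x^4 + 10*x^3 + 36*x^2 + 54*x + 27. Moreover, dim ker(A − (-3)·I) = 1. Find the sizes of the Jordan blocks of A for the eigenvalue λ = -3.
Block sizes for λ = -3: [3]

Step 1 — from the characteristic polynomial, algebraic multiplicity of λ = -3 is 3. From dim ker(A − (-3)·I) = 1, there are exactly 1 Jordan blocks for λ = -3.
Step 2 — from the minimal polynomial, the factor (x + 3)^3 tells us the largest block for λ = -3 has size 3.
Step 3 — with total size 3, 1 blocks, and largest block 3, the block sizes (in nonincreasing order) are [3].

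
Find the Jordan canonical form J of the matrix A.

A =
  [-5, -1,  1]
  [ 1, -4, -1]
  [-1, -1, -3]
J_3(-4)

The characteristic polynomial is
  det(x·I − A) = x^3 + 12*x^2 + 48*x + 64 = (x + 4)^3

Eigenvalues and multiplicities (the geometric multiplicity of λ is n − rank(A − λI), which equals the number of Jordan blocks for λ):
  λ = -4: algebraic multiplicity = 3, geometric multiplicity = 1

Determining the block sizes for each eigenvalue:
  λ = -4: one block (gm = 1), so the single block has size am = 3 → block sizes [3]

Assembling the blocks gives a Jordan form
J =
  [-4,  1,  0]
  [ 0, -4,  1]
  [ 0,  0, -4]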